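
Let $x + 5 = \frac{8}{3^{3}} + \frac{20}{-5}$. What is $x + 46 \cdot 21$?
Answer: $\frac{25847}{27} \approx 957.3$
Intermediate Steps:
$x = - \frac{235}{27}$ ($x = -5 + \left(\frac{8}{3^{3}} + \frac{20}{-5}\right) = -5 + \left(\frac{8}{27} + 20 \left(- \frac{1}{5}\right)\right) = -5 + \left(8 \cdot \frac{1}{27} - 4\right) = -5 + \left(\frac{8}{27} - 4\right) = -5 - \frac{100}{27} = - \frac{235}{27} \approx -8.7037$)
$x + 46 \cdot 21 = - \frac{235}{27} + 46 \cdot 21 = - \frac{235}{27} + 966 = \frac{25847}{27}$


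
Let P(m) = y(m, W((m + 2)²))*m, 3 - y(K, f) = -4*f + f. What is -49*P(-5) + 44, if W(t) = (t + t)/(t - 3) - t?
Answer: -3631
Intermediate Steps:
W(t) = -t + 2*t/(-3 + t) (W(t) = (2*t)/(-3 + t) - t = 2*t/(-3 + t) - t = -t + 2*t/(-3 + t))
y(K, f) = 3 + 3*f (y(K, f) = 3 - (-4*f + f) = 3 - (-3)*f = 3 + 3*f)
P(m) = m*(3 + 3*(2 + m)²*(5 - (2 + m)²)/(-3 + (2 + m)²)) (P(m) = (3 + 3*((m + 2)²*(5 - (m + 2)²)/(-3 + (m + 2)²)))*m = (3 + 3*((2 + m)²*(5 - (2 + m)²)/(-3 + (2 + m)²)))*m = (3 + 3*(2 + m)²*(5 - (2 + m)²)/(-3 + (2 + m)²))*m = m*(3 + 3*(2 + m)²*(5 - (2 + m)²)/(-3 + (2 + m)²)))
-49*P(-5) + 44 = -(-147)*(-5)*(3 - (2 - 5)² + (2 - 5)²*(-5 + (2 - 5)²))/(-3 + (2 - 5)²) + 44 = -(-147)*(-5)*(3 - 1*(-3)² + (-3)²*(-5 + (-3)²))/(-3 + (-3)²) + 44 = -(-147)*(-5)*(3 - 1*9 + 9*(-5 + 9))/(-3 + 9) + 44 = -(-147)*(-5)*(3 - 9 + 9*4)/6 + 44 = -(-147)*(-5)*(3 - 9 + 36)/6 + 44 = -(-147)*(-5)*30/6 + 44 = -49*75 + 44 = -3675 + 44 = -3631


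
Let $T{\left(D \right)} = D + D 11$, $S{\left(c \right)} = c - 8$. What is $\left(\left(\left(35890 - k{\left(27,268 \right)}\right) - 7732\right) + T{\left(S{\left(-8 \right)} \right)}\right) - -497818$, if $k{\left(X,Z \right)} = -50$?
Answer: $525834$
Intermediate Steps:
$S{\left(c \right)} = -8 + c$
$T{\left(D \right)} = 12 D$ ($T{\left(D \right)} = D + 11 D = 12 D$)
$\left(\left(\left(35890 - k{\left(27,268 \right)}\right) - 7732\right) + T{\left(S{\left(-8 \right)} \right)}\right) - -497818 = \left(\left(\left(35890 - -50\right) - 7732\right) + 12 \left(-8 - 8\right)\right) - -497818 = \left(\left(\left(35890 + 50\right) - 7732\right) + 12 \left(-16\right)\right) + 497818 = \left(\left(35940 - 7732\right) - 192\right) + 497818 = \left(28208 - 192\right) + 497818 = 28016 + 497818 = 525834$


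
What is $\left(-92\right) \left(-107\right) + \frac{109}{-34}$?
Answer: $\frac{334587}{34} \approx 9840.8$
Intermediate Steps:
$\left(-92\right) \left(-107\right) + \frac{109}{-34} = 9844 + 109 \left(- \frac{1}{34}\right) = 9844 - \frac{109}{34} = \frac{334587}{34}$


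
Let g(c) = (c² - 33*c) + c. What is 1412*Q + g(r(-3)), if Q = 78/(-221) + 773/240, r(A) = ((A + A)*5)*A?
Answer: 9454853/1020 ≈ 9269.5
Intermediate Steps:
r(A) = 10*A² (r(A) = ((2*A)*5)*A = (10*A)*A = 10*A²)
Q = 11701/4080 (Q = 78*(-1/221) + 773*(1/240) = -6/17 + 773/240 = 11701/4080 ≈ 2.8679)
g(c) = c² - 32*c
1412*Q + g(r(-3)) = 1412*(11701/4080) + (10*(-3)²)*(-32 + 10*(-3)²) = 4130453/1020 + (10*9)*(-32 + 10*9) = 4130453/1020 + 90*(-32 + 90) = 4130453/1020 + 90*58 = 4130453/1020 + 5220 = 9454853/1020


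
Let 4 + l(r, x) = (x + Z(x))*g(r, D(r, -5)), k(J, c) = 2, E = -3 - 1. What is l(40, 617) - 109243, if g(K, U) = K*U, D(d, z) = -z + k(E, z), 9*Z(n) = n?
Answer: 744377/9 ≈ 82709.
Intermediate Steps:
Z(n) = n/9
E = -4
D(d, z) = 2 - z (D(d, z) = -z + 2 = 2 - z)
l(r, x) = -4 + 70*r*x/9 (l(r, x) = -4 + (x + x/9)*(r*(2 - 1*(-5))) = -4 + (10*x/9)*(r*(2 + 5)) = -4 + (10*x/9)*(r*7) = -4 + (10*x/9)*(7*r) = -4 + 70*r*x/9)
l(40, 617) - 109243 = (-4 + (70/9)*40*617) - 109243 = (-4 + 1727600/9) - 109243 = 1727564/9 - 109243 = 744377/9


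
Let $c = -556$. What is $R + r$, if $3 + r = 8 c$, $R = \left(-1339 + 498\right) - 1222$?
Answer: $-6514$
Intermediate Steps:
$R = -2063$ ($R = -841 - 1222 = -2063$)
$r = -4451$ ($r = -3 + 8 \left(-556\right) = -3 - 4448 = -4451$)
$R + r = -2063 - 4451 = -6514$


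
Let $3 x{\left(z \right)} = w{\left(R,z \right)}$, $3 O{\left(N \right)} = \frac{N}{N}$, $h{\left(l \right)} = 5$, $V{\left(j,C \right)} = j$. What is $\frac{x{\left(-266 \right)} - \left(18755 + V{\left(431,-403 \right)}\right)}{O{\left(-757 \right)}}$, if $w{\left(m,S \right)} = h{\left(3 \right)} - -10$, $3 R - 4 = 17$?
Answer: $-57543$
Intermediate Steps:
$R = 7$ ($R = \frac{4}{3} + \frac{1}{3} \cdot 17 = \frac{4}{3} + \frac{17}{3} = 7$)
$O{\left(N \right)} = \frac{1}{3}$ ($O{\left(N \right)} = \frac{N \frac{1}{N}}{3} = \frac{1}{3} \cdot 1 = \frac{1}{3}$)
$w{\left(m,S \right)} = 15$ ($w{\left(m,S \right)} = 5 - -10 = 5 + 10 = 15$)
$x{\left(z \right)} = 5$ ($x{\left(z \right)} = \frac{1}{3} \cdot 15 = 5$)
$\frac{x{\left(-266 \right)} - \left(18755 + V{\left(431,-403 \right)}\right)}{O{\left(-757 \right)}} = \left(5 - 19186\right) \frac{1}{\frac{1}{3}} = \left(5 - 19186\right) 3 = \left(-19181\right) 3 = -57543$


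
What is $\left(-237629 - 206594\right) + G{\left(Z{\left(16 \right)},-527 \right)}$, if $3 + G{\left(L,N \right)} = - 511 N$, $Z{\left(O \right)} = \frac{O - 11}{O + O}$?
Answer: $-174929$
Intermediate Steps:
$Z{\left(O \right)} = \frac{-11 + O}{2 O}$
$G{\left(L,N \right)} = -3 - 511 N$
$\left(-237629 - 206594\right) + G{\left(Z{\left(16 \right)},-527 \right)} = \left(-237629 - 206594\right) - -269294 = -444223 + \left(-3 + 269297\right) = -444223 + 269294 = -174929$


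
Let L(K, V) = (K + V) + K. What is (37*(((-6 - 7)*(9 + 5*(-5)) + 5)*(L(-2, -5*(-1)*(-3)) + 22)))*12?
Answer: 283716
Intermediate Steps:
L(K, V) = V + 2*K
(37*(((-6 - 7)*(9 + 5*(-5)) + 5)*(L(-2, -5*(-1)*(-3)) + 22)))*12 = (37*(((-6 - 7)*(9 + 5*(-5)) + 5)*((-5*(-1)*(-3) + 2*(-2)) + 22)))*12 = (37*((-13*(9 - 25) + 5)*((5*(-3) - 4) + 22)))*12 = (37*((-13*(-16) + 5)*((-15 - 4) + 22)))*12 = (37*((208 + 5)*(-19 + 22)))*12 = (37*(213*3))*12 = (37*639)*12 = 23643*12 = 283716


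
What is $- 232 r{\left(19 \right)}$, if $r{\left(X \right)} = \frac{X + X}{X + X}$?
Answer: $-232$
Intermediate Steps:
$r{\left(X \right)} = 1$ ($r{\left(X \right)} = \frac{2 X}{2 X} = 2 X \frac{1}{2 X} = 1$)
$- 232 r{\left(19 \right)} = \left(-232\right) 1 = -232$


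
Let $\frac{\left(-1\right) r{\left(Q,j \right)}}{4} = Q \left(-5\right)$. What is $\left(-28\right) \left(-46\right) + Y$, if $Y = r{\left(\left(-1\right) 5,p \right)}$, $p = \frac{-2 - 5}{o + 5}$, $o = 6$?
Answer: $1188$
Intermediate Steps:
$p = - \frac{7}{11}$ ($p = \frac{-2 - 5}{6 + 5} = - \frac{7}{11} \approx -0.63636$)
$r{\left(Q,j \right)} = 20 Q$ ($r{\left(Q,j \right)} = - 4 Q \left(-5\right) = - 4 \left(- 5 Q\right) = 20 Q$)
$Y = -100$ ($Y = 20 \left(\left(-1\right) 5\right) = 20 \left(-5\right) = -100$)
$\left(-28\right) \left(-46\right) + Y = \left(-28\right) \left(-46\right) - 100 = 1288 - 100 = 1188$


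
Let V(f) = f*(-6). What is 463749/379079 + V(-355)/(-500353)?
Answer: 231230765127/189673314887 ≈ 1.2191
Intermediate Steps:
V(f) = -6*f
463749/379079 + V(-355)/(-500353) = 463749/379079 - 6*(-355)/(-500353) = 463749*(1/379079) + 2130*(-1/500353) = 463749/379079 - 2130/500353 = 231230765127/189673314887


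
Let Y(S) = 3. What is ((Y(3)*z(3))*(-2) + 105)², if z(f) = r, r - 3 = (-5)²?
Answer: 3969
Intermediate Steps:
r = 28 (r = 3 + (-5)² = 3 + 25 = 28)
z(f) = 28
((Y(3)*z(3))*(-2) + 105)² = ((3*28)*(-2) + 105)² = (84*(-2) + 105)² = (-168 + 105)² = (-63)² = 3969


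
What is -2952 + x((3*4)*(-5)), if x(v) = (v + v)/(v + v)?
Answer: -2951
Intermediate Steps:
x(v) = 1 (x(v) = (2*v)/((2*v)) = (2*v)*(1/(2*v)) = 1)
-2952 + x((3*4)*(-5)) = -2952 + 1 = -2951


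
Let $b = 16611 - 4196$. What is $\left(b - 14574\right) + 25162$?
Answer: $23003$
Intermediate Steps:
$b = 12415$ ($b = 16611 - 4196 = 12415$)
$\left(b - 14574\right) + 25162 = \left(12415 - 14574\right) + 25162 = -2159 + 25162 = 23003$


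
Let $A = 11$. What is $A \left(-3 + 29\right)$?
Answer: $286$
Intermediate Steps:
$A \left(-3 + 29\right) = 11 \left(-3 + 29\right) = 11 \cdot 26 = 286$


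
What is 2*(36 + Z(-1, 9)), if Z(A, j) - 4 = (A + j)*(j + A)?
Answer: 208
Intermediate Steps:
Z(A, j) = 4 + (A + j)**2 (Z(A, j) = 4 + (A + j)*(j + A) = 4 + (A + j)*(A + j) = 4 + (A + j)**2)
2*(36 + Z(-1, 9)) = 2*(36 + (4 + (-1 + 9)**2)) = 2*(36 + (4 + 8**2)) = 2*(36 + (4 + 64)) = 2*(36 + 68) = 2*104 = 208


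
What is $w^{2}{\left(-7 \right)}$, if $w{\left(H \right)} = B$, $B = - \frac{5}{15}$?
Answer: $\frac{1}{9} \approx 0.11111$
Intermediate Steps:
$B = - \frac{1}{3}$ ($B = \left(-5\right) \frac{1}{15} = - \frac{1}{3} \approx -0.33333$)
$w{\left(H \right)} = - \frac{1}{3}$
$w^{2}{\left(-7 \right)} = \left(- \frac{1}{3}\right)^{2} = \frac{1}{9}$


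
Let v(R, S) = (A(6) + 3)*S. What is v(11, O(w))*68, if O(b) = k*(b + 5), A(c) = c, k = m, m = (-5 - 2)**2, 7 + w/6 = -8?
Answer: -2548980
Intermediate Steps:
w = -90 (w = -42 + 6*(-8) = -42 - 48 = -90)
m = 49 (m = (-7)**2 = 49)
k = 49
O(b) = 245 + 49*b (O(b) = 49*(b + 5) = 49*(5 + b) = 245 + 49*b)
v(R, S) = 9*S (v(R, S) = (6 + 3)*S = 9*S)
v(11, O(w))*68 = (9*(245 + 49*(-90)))*68 = (9*(245 - 4410))*68 = (9*(-4165))*68 = -37485*68 = -2548980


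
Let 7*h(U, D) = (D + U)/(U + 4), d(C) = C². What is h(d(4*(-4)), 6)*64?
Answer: 4192/455 ≈ 9.2132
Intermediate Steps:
h(U, D) = (D + U)/(7*(4 + U)) (h(U, D) = ((D + U)/(U + 4))/7 = ((D + U)/(4 + U))/7 = (D + U)/(7*(4 + U)))
h(d(4*(-4)), 6)*64 = ((6 + (4*(-4))²)/(7*(4 + (4*(-4))²)))*64 = ((6 + (-16)²)/(7*(4 + (-16)²)))*64 = ((6 + 256)/(7*(4 + 256)))*64 = ((⅐)*262/260)*64 = ((⅐)*(1/260)*262)*64 = (131/910)*64 = 4192/455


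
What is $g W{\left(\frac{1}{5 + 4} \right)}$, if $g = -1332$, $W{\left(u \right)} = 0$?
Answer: $0$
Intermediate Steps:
$g W{\left(\frac{1}{5 + 4} \right)} = \left(-1332\right) 0 = 0$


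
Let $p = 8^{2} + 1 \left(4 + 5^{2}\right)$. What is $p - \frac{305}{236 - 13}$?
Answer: $\frac{20434}{223} \approx 91.632$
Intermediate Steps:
$p = 93$ ($p = 64 + 1 \left(4 + 25\right) = 64 + 1 \cdot 29 = 64 + 29 = 93$)
$p - \frac{305}{236 - 13} = 93 - \frac{305}{236 - 13} = 93 - \frac{305}{223} = \frac{20434}{223}$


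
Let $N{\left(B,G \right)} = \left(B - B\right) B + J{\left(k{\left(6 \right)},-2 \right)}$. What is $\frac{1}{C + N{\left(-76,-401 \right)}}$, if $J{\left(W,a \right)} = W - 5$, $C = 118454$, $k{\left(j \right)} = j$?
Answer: $\frac{1}{118455} \approx 8.442 \cdot 10^{-6}$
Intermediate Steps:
$J{\left(W,a \right)} = -5 + W$
$N{\left(B,G \right)} = 1$ ($N{\left(B,G \right)} = \left(B - B\right) B + \left(-5 + 6\right) = 0 B + 1 = 0 + 1 = 1$)
$\frac{1}{C + N{\left(-76,-401 \right)}} = \frac{1}{118454 + 1} = \frac{1}{118455}$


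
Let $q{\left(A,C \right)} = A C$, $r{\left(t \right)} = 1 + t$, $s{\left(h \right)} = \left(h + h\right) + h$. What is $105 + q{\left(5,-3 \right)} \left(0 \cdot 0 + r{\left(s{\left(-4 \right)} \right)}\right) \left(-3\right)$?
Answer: $-390$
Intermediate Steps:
$s{\left(h \right)} = 3 h$ ($s{\left(h \right)} = 2 h + h = 3 h$)
$105 + q{\left(5,-3 \right)} \left(0 \cdot 0 + r{\left(s{\left(-4 \right)} \right)}\right) \left(-3\right) = 105 + 5 \left(-3\right) \left(0 \cdot 0 + \left(1 + 3 \left(-4\right)\right)\right) \left(-3\right) = 105 - 15 \left(0 + \left(1 - 12\right)\right) \left(-3\right) = 105 - 15 \left(0 - 11\right) \left(-3\right) = 105 - 15 \left(\left(-11\right) \left(-3\right)\right) = 105 - 495 = -390$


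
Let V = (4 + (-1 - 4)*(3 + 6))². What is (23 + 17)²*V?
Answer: 2689600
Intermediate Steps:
V = 1681 (V = (4 - 5*9)² = (4 - 45)² = (-41)² = 1681)
(23 + 17)²*V = (23 + 17)²*1681 = 40²*1681 = 1600*1681 = 2689600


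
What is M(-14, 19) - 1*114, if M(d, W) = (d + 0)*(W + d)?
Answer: -184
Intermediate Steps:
M(d, W) = d*(W + d)
M(-14, 19) - 1*114 = -14*(19 - 14) - 1*114 = -14*5 - 114 = -70 - 114 = -184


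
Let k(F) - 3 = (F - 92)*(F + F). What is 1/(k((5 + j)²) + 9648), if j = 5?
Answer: 1/11251 ≈ 8.8881e-5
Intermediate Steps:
k(F) = 3 + 2*F*(-92 + F) (k(F) = 3 + (F - 92)*(F + F) = 3 + (-92 + F)*(2*F) = 3 + 2*F*(-92 + F))
1/(k((5 + j)²) + 9648) = 1/((3 - 184*(5 + 5)² + 2*((5 + 5)²)²) + 9648) = 1/((3 - 184*10² + 2*(10²)²) + 9648) = 1/((3 - 184*100 + 2*100²) + 9648) = 1/((3 - 18400 + 2*10000) + 9648) = 1/((3 - 18400 + 20000) + 9648) = 1/(1603 + 9648) = 1/11251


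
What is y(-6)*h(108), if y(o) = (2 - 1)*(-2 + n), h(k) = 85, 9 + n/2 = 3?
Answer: -1190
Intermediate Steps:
n = -12 (n = -18 + 2*3 = -18 + 6 = -12)
y(o) = -14 (y(o) = (2 - 1)*(-2 - 12) = 1*(-14) = -14)
y(-6)*h(108) = -14*85 = -1190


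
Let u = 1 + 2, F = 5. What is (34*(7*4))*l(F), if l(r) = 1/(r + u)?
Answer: 119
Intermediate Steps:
u = 3
l(r) = 1/(3 + r) (l(r) = 1/(r + 3) = 1/(3 + r))
(34*(7*4))*l(F) = (34*(7*4))/(3 + 5) = (34*28)/8 = 952*(⅛) = 119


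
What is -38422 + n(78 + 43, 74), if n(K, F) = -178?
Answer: -38600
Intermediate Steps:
-38422 + n(78 + 43, 74) = -38422 - 178 = -38600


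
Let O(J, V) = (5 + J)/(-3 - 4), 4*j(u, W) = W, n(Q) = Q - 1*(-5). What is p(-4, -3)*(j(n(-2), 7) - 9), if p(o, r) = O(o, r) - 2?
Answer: 435/28 ≈ 15.536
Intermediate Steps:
n(Q) = 5 + Q (n(Q) = Q + 5 = 5 + Q)
j(u, W) = W/4
O(J, V) = -5/7 - J/7 (O(J, V) = (5 + J)/(-7) = (5 + J)*(-1/7) = -5/7 - J/7)
p(o, r) = -19/7 - o/7 (p(o, r) = (-5/7 - o/7) - 2 = -19/7 - o/7)
p(-4, -3)*(j(n(-2), 7) - 9) = (-19/7 - 1/7*(-4))*((1/4)*7 - 9) = (-19/7 + 4/7)*(7/4 - 9) = -15/7*(-29/4) = 435/28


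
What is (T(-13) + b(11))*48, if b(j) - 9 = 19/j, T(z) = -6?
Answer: 2496/11 ≈ 226.91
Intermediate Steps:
b(j) = 9 + 19/j
(T(-13) + b(11))*48 = (-6 + (9 + 19/11))*48 = (-6 + 118/11)*48 = (52/11)*48 = 2496/11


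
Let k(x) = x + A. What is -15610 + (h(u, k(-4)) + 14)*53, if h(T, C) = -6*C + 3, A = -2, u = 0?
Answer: -12801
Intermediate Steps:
k(x) = -2 + x (k(x) = x - 2 = -2 + x)
h(T, C) = 3 - 6*C
-15610 + (h(u, k(-4)) + 14)*53 = -15610 + ((3 - 6*(-2 - 4)) + 14)*53 = -15610 + ((3 - 6*(-6)) + 14)*53 = -15610 + ((3 + 36) + 14)*53 = -15610 + (39 + 14)*53 = -15610 + 53*53 = -15610 + 2809 = -12801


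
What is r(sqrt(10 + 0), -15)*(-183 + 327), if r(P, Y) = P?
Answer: 144*sqrt(10) ≈ 455.37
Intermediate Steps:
r(sqrt(10 + 0), -15)*(-183 + 327) = sqrt(10 + 0)*(-183 + 327) = sqrt(10)*144 = 144*sqrt(10)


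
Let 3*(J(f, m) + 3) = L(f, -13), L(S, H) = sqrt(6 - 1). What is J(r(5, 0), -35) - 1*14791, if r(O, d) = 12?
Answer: -14794 + sqrt(5)/3 ≈ -14793.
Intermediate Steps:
L(S, H) = sqrt(5)
J(f, m) = -3 + sqrt(5)/3
J(r(5, 0), -35) - 1*14791 = (-3 + sqrt(5)/3) - 1*14791 = (-3 + sqrt(5)/3) - 14791 = -14794 + sqrt(5)/3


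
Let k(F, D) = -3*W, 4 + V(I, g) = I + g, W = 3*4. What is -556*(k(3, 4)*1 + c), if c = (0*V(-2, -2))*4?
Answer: 20016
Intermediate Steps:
W = 12
V(I, g) = -4 + I + g (V(I, g) = -4 + (I + g) = -4 + I + g)
k(F, D) = -36 (k(F, D) = -3*12 = -36)
c = 0 (c = (0*(-4 - 2 - 2))*4 = (0*(-8))*4 = 0*4 = 0)
-556*(k(3, 4)*1 + c) = -556*(-36*1 + 0) = -556*(-36 + 0) = -556*(-36) = 20016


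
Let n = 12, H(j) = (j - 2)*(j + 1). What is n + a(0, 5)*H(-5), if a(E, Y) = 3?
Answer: 96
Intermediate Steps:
H(j) = (1 + j)*(-2 + j) (H(j) = (-2 + j)*(1 + j) = (1 + j)*(-2 + j))
n + a(0, 5)*H(-5) = 12 + 3*(-2 + (-5)² - 1*(-5)) = 12 + 3*(-2 + 25 + 5) = 12 + 3*28 = 12 + 84 = 96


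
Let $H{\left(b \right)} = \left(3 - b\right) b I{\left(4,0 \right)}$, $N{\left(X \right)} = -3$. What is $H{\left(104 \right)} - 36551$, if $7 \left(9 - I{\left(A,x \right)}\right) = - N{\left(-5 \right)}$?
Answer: $- \frac{886097}{7} \approx -1.2659 \cdot 10^{5}$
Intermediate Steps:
$I{\left(A,x \right)} = \frac{60}{7}$ ($I{\left(A,x \right)} = 9 - \frac{\left(-1\right) \left(-3\right)}{7} = 9 - \frac{3}{7} = \frac{60}{7}$)
$H{\left(b \right)} = \frac{60 b \left(3 - b\right)}{7}$ ($H{\left(b \right)} = \left(3 - b\right) b \frac{60}{7} = b \left(3 - b\right) \frac{60}{7} = \frac{60 b \left(3 - b\right)}{7}$)
$H{\left(104 \right)} - 36551 = \frac{60}{7} \cdot 104 \left(3 - 104\right) - 36551 = \frac{60}{7} \cdot 104 \left(-101\right) - 36551 = - \frac{630240}{7} - 36551 = - \frac{886097}{7}$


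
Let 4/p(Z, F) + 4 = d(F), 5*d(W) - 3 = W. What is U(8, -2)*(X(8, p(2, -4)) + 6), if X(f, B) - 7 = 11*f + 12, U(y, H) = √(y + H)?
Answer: 113*√6 ≈ 276.79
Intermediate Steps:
d(W) = ⅗ + W/5
p(Z, F) = 4/(-17/5 + F/5) (p(Z, F) = 4/(-4 + (⅗ + F/5)) = 4/(-17/5 + F/5))
U(y, H) = √(H + y)
X(f, B) = 19 + 11*f (X(f, B) = 7 + (11*f + 12) = 7 + (12 + 11*f) = 19 + 11*f)
U(8, -2)*(X(8, p(2, -4)) + 6) = √(-2 + 8)*((19 + 11*8) + 6) = √6*((19 + 88) + 6) = √6*(107 + 6) = √6*113 = 113*√6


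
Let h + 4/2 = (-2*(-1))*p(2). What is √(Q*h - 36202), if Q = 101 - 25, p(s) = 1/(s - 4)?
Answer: I*√36430 ≈ 190.87*I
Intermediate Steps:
p(s) = 1/(-4 + s)
h = -3 (h = -2 + (-2*(-1))/(-4 + 2) = -2 + 2/(-2) = -2 + 2*(-½) = -2 - 1 = -3)
Q = 76
√(Q*h - 36202) = √(76*(-3) - 36202) = √(-228 - 36202) = √(-36430) = I*√36430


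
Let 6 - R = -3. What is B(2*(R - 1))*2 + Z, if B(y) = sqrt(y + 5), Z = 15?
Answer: 15 + 2*sqrt(21) ≈ 24.165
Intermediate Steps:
R = 9 (R = 6 - 1*(-3) = 6 + 3 = 9)
B(y) = sqrt(5 + y)
B(2*(R - 1))*2 + Z = sqrt(5 + 2*(9 - 1))*2 + 15 = sqrt(5 + 2*8)*2 + 15 = sqrt(5 + 16)*2 + 15 = sqrt(21)*2 + 15 = 2*sqrt(21) + 15 = 15 + 2*sqrt(21)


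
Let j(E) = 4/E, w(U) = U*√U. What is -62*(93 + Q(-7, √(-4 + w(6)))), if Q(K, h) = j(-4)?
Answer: -5704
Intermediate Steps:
w(U) = U^(3/2)
Q(K, h) = -1 (Q(K, h) = 4/(-4) = 4*(-¼) = -1)
-62*(93 + Q(-7, √(-4 + w(6)))) = -62*(93 - 1) = -62*92 = -5704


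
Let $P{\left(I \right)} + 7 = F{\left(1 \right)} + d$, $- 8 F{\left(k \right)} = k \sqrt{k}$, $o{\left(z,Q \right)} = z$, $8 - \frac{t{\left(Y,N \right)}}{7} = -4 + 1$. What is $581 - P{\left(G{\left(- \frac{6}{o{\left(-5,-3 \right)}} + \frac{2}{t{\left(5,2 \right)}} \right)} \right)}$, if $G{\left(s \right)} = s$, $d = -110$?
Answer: $\frac{5585}{8} \approx 698.13$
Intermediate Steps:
$t{\left(Y,N \right)} = 77$ ($t{\left(Y,N \right)} = 56 - 7 \left(-4 + 1\right) = 56 - -21 = 56 + 21 = 77$)
$F{\left(k \right)} = - \frac{k^{\frac{3}{2}}}{8}$ ($F{\left(k \right)} = - \frac{k \sqrt{k}}{8} = - \frac{k^{\frac{3}{2}}}{8}$)
$P{\left(I \right)} = - \frac{937}{8}$ ($P{\left(I \right)} = -7 - \left(110 + \frac{1^{\frac{3}{2}}}{8}\right) = -7 - \frac{881}{8} = - \frac{937}{8}$)
$581 - P{\left(G{\left(- \frac{6}{o{\left(-5,-3 \right)}} + \frac{2}{t{\left(5,2 \right)}} \right)} \right)} = 581 - - \frac{937}{8} = 581 + \frac{937}{8} = \frac{5585}{8}$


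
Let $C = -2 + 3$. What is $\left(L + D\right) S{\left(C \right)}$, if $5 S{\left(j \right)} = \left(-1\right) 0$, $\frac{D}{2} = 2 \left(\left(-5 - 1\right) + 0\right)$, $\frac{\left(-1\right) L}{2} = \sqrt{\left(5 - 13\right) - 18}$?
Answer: $0$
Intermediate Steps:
$C = 1$
$L = - 2 i \sqrt{26}$ ($L = - 2 \sqrt{\left(5 - 13\right) - 18} = - 2 \sqrt{-8 - 18} = - 2 \sqrt{-26} = - 2 i \sqrt{26} \approx - 10.198 i$)
$D = -24$ ($D = 2 \cdot 2 \left(\left(-5 - 1\right) + 0\right) = 2 \cdot 2 \left(-6 + 0\right) = 2 \cdot 2 \left(-6\right) = 2 \left(-12\right) = -24$)
$S{\left(j \right)} = 0$ ($S{\left(j \right)} = \frac{\left(-1\right) 0}{5} = \frac{1}{5} \cdot 0 = 0$)
$\left(L + D\right) S{\left(C \right)} = \left(- 2 i \sqrt{26} - 24\right) 0 = \left(-24 - 2 i \sqrt{26}\right) 0 = 0$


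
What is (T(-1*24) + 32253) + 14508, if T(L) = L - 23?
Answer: 46714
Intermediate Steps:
T(L) = -23 + L
(T(-1*24) + 32253) + 14508 = ((-23 - 1*24) + 32253) + 14508 = ((-23 - 24) + 32253) + 14508 = (-47 + 32253) + 14508 = 32206 + 14508 = 46714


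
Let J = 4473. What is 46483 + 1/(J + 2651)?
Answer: 331144893/7124 ≈ 46483.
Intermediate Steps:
46483 + 1/(J + 2651) = 46483 + 1/(4473 + 2651) = 46483 + 1/7124 = 331144893/7124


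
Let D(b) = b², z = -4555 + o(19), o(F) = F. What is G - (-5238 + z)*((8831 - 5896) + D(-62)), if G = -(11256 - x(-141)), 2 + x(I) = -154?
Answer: 66246534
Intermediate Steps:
x(I) = -156 (x(I) = -2 - 154 = -156)
z = -4536 (z = -4555 + 19 = -4536)
G = -11412 (G = -(11256 - 1*(-156)) = -(11256 + 156) = -1*11412 = -11412)
G - (-5238 + z)*((8831 - 5896) + D(-62)) = -11412 - (-5238 - 4536)*((8831 - 5896) + (-62)²) = -11412 - (-9774)*(2935 + 3844) = -11412 - (-9774)*6779 = -11412 - 1*(-66257946) = -11412 + 66257946 = 66246534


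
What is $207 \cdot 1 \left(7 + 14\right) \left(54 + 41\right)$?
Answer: $412965$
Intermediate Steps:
$207 \cdot 1 \left(7 + 14\right) \left(54 + 41\right) = 207 \cdot 21 \cdot 95 = 207 \cdot 1995 = 412965$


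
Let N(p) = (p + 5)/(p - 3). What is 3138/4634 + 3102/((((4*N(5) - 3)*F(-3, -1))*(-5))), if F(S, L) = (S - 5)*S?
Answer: -664429/787780 ≈ -0.84342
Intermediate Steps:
N(p) = (5 + p)/(-3 + p)
F(S, L) = S*(-5 + S) (F(S, L) = (-5 + S)*S = S*(-5 + S))
3138/4634 + 3102/((((4*N(5) - 3)*F(-3, -1))*(-5))) = 3138/4634 + 3102/((((4*((5 + 5)/(-3 + 5)) - 3)*(-3*(-5 - 3)))*(-5))) = 3138*(1/4634) + 3102/((((4*(10/2) - 3)*(-3*(-8)))*(-5))) = 1569/2317 + 3102/((((4*((½)*10) - 3)*24)*(-5))) = 1569/2317 + 3102/((((4*5 - 3)*24)*(-5))) = 1569/2317 + 3102/((((20 - 3)*24)*(-5))) = 1569/2317 + 3102/(((17*24)*(-5))) = 1569/2317 + 3102/((408*(-5))) = 1569/2317 + 3102/(-2040) = 1569/2317 + 3102*(-1/2040) = 1569/2317 - 517/340 = -664429/787780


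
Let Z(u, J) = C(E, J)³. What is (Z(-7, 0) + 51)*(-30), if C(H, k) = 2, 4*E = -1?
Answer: -1770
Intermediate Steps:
E = -¼ (E = (¼)*(-1) = -¼ ≈ -0.25000)
Z(u, J) = 8 (Z(u, J) = 2³ = 8)
(Z(-7, 0) + 51)*(-30) = (8 + 51)*(-30) = 59*(-30) = -1770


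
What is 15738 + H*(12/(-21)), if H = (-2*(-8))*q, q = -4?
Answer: 110422/7 ≈ 15775.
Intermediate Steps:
H = -64 (H = -2*(-8)*(-4) = 16*(-4) = -64)
15738 + H*(12/(-21)) = 15738 - 768/(-21) = 15738 - 768*(-1)/21 = 15738 - 64*(-4/7) = 15738 + 256/7 = 110422/7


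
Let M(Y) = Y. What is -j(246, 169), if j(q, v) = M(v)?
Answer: -169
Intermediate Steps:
j(q, v) = v
-j(246, 169) = -1*169 = -169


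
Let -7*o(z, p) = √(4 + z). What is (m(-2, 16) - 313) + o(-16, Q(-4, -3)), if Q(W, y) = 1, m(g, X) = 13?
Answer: -300 - 2*I*√3/7 ≈ -300.0 - 0.49487*I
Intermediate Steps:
o(z, p) = -√(4 + z)/7
(m(-2, 16) - 313) + o(-16, Q(-4, -3)) = (13 - 313) - √(4 - 16)/7 = -300 - 2*I*√3/7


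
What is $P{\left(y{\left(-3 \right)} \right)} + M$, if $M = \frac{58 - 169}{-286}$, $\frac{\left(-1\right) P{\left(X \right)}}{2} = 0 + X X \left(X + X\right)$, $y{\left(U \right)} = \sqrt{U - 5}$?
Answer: $\frac{111}{286} + 64 i \sqrt{2} \approx 0.38811 + 90.51 i$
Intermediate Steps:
$y{\left(U \right)} = \sqrt{-5 + U}$
$P{\left(X \right)} = - 4 X^{3}$ ($P{\left(X \right)} = - 2 \left(0 + X X \left(X + X\right)\right) = - 2 \left(0 + X X 2 X\right) = - 2 \left(0 + X 2 X^{2}\right) = - 2 \left(0 + 2 X^{3}\right) = - 2 \cdot 2 X^{3} = - 4 X^{3}$)
$M = \frac{111}{286}$ ($M = \left(-111\right) \left(- \frac{1}{286}\right) = \frac{111}{286} \approx 0.38811$)
$P{\left(y{\left(-3 \right)} \right)} + M = - 4 \left(\sqrt{-5 - 3}\right)^{3} + \frac{111}{286} = - 4 \left(\sqrt{-8}\right)^{3} + \frac{111}{286} = - 4 \left(2 i \sqrt{2}\right)^{3} + \frac{111}{286} = - 4 \left(- 16 i \sqrt{2}\right) + \frac{111}{286} = 64 i \sqrt{2} + \frac{111}{286} = \frac{111}{286} + 64 i \sqrt{2}$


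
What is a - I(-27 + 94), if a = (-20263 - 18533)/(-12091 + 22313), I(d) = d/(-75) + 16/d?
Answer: -80664871/25682775 ≈ -3.1408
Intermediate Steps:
I(d) = 16/d - d/75 (I(d) = d*(-1/75) + 16/d = -d/75 + 16/d = 16/d - d/75)
a = -19398/5111 (a = -38796/10222 = -38796*1/10222 = -19398/5111 ≈ -3.7953)
a - I(-27 + 94) = -19398/5111 - (16/(-27 + 94) - (-27 + 94)/75) = -19398/5111 - (16/67 - 1/75*67) = -19398/5111 - (16*(1/67) - 67/75) = -19398/5111 - (16/67 - 67/75) = -19398/5111 - 1*(-3289/5025) = -19398/5111 + 3289/5025 = -80664871/25682775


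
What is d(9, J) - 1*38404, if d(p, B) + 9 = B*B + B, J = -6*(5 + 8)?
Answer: -32407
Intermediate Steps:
J = -78 (J = -6*13 = -78)
d(p, B) = -9 + B + B**2 (d(p, B) = -9 + (B*B + B) = -9 + (B**2 + B) = -9 + (B + B**2) = -9 + B + B**2)
d(9, J) - 1*38404 = (-9 - 78 + (-78)**2) - 1*38404 = (-9 - 78 + 6084) - 38404 = 5997 - 38404 = -32407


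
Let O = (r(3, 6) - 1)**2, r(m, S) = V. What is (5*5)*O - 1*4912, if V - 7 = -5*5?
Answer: 4113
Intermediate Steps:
V = -18 (V = 7 - 5*5 = 7 - 25 = -18)
r(m, S) = -18
O = 361 (O = (-18 - 1)**2 = (-19)**2 = 361)
(5*5)*O - 1*4912 = (5*5)*361 - 1*4912 = 25*361 - 4912 = 9025 - 4912 = 4113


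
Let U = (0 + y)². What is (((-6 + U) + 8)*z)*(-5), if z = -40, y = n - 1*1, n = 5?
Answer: 3600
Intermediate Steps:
y = 4 (y = 5 - 1*1 = 5 - 1 = 4)
U = 16 (U = (0 + 4)² = 4² = 16)
(((-6 + U) + 8)*z)*(-5) = (((-6 + 16) + 8)*(-40))*(-5) = ((10 + 8)*(-40))*(-5) = (18*(-40))*(-5) = -720*(-5) = 3600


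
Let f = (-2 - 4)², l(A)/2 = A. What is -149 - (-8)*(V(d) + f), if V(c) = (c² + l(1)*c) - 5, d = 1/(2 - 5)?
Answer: 851/9 ≈ 94.556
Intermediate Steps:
l(A) = 2*A
d = -⅓ (d = 1/(-3) = -⅓ ≈ -0.33333)
f = 36 (f = (-6)² = 36)
V(c) = -5 + c² + 2*c (V(c) = (c² + (2*1)*c) - 5 = (c² + 2*c) - 5 = -5 + c² + 2*c)
-149 - (-8)*(V(d) + f) = -149 - (-8)*((-5 + (-⅓)² + 2*(-⅓)) + 36) = -149 - (-8)*((-5 + ⅑ - ⅔) + 36) = -149 - (-8)*(-50/9 + 36) = -149 - (-8)*274/9 = -149 - 1*(-2192/9) = -149 + 2192/9 = 851/9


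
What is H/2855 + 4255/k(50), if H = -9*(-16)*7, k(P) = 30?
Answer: 2435653/17130 ≈ 142.19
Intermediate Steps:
H = 1008 (H = 144*7 = 1008)
H/2855 + 4255/k(50) = 1008/2855 + 4255/30 = 1008*(1/2855) + 4255*(1/30) = 1008/2855 + 851/6 = 2435653/17130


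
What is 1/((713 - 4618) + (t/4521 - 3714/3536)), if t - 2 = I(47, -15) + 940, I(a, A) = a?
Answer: -7993128/31219811785 ≈ -0.00025603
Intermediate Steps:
t = 989 (t = 2 + (47 + 940) = 2 + 987 = 989)
1/((713 - 4618) + (t/4521 - 3714/3536)) = 1/((713 - 4618) + (989/4521 - 3714/3536)) = 1/(-3905 + (989*(1/4521) - 3714*1/3536)) = 1/(-3905 + (989/4521 - 1857/1768)) = 1/(-3905 - 6646945/7993128) = 1/(-31219811785/7993128) = -7993128/31219811785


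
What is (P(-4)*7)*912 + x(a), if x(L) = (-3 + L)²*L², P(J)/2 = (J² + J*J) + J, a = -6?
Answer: 360420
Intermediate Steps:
P(J) = 2*J + 4*J² (P(J) = 2*((J² + J*J) + J) = 2*((J² + J²) + J) = 2*(2*J² + J) = 2*(J + 2*J²) = 2*J + 4*J²)
x(L) = L²*(-3 + L)²
(P(-4)*7)*912 + x(a) = ((2*(-4)*(1 + 2*(-4)))*7)*912 + (-6)²*(-3 - 6)² = ((2*(-4)*(1 - 8))*7)*912 + 36*(-9)² = ((2*(-4)*(-7))*7)*912 + 36*81 = (56*7)*912 + 2916 = 392*912 + 2916 = 357504 + 2916 = 360420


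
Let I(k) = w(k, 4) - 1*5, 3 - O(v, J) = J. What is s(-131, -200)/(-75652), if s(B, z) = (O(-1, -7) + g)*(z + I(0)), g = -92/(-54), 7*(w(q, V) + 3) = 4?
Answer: 38236/1191519 ≈ 0.032090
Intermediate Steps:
w(q, V) = -17/7 (w(q, V) = -3 + (⅐)*4 = -3 + 4/7 = -17/7)
O(v, J) = 3 - J
g = 46/27 (g = -92*(-1/54) = 46/27 ≈ 1.7037)
I(k) = -52/7 (I(k) = -17/7 - 1*5 = -17/7 - 5 = -52/7)
s(B, z) = -16432/189 + 316*z/27 (s(B, z) = ((3 - 1*(-7)) + 46/27)*(z - 52/7) = ((3 + 7) + 46/27)*(-52/7 + z) = (10 + 46/27)*(-52/7 + z) = 316*(-52/7 + z)/27 = -16432/189 + 316*z/27)
s(-131, -200)/(-75652) = (-16432/189 + (316/27)*(-200))/(-75652) = (-16432/189 - 63200/27)*(-1/75652) = -152944/63*(-1/75652) = 38236/1191519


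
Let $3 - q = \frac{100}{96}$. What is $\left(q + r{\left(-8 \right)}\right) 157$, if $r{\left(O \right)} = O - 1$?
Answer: $- \frac{26533}{24} \approx -1105.5$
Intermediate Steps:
$r{\left(O \right)} = -1 + O$
$q = \frac{47}{24}$ ($q = 3 - \frac{100}{96} = 3 - 100 \cdot \frac{1}{96} = 3 - \frac{25}{24} = \frac{47}{24} \approx 1.9583$)
$\left(q + r{\left(-8 \right)}\right) 157 = \left(\frac{47}{24} - 9\right) 157 = \left(- \frac{169}{24}\right) 157 = - \frac{26533}{24}$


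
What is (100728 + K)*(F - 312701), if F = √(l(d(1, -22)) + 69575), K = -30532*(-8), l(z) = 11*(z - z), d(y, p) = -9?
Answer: -107876841784 + 18974120*√23 ≈ -1.0779e+11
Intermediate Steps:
l(z) = 0 (l(z) = 11*0 = 0)
K = 244256
F = 55*√23 (F = √(0 + 69575) = √69575 = 55*√23 ≈ 263.77)
(100728 + K)*(F - 312701) = (100728 + 244256)*(55*√23 - 312701) = 344984*(-312701 + 55*√23) = -107876841784 + 18974120*√23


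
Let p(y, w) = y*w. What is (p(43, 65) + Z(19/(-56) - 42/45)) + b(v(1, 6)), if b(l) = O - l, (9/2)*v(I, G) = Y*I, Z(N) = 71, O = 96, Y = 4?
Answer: 26650/9 ≈ 2961.1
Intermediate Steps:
v(I, G) = 8*I/9 (v(I, G) = 2*(4*I)/9 = 8*I/9)
p(y, w) = w*y
b(l) = 96 - l
(p(43, 65) + Z(19/(-56) - 42/45)) + b(v(1, 6)) = (65*43 + 71) + (96 - 8/9) = (2795 + 71) + (96 - 1*8/9) = 2866 + (96 - 8/9) = 2866 + 856/9 = 26650/9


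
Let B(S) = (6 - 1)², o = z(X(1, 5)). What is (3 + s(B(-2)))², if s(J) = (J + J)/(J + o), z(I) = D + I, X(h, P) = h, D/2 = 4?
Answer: 5776/289 ≈ 19.986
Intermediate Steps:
D = 8 (D = 2*4 = 8)
z(I) = 8 + I
o = 9 (o = 8 + 1 = 9)
B(S) = 25 (B(S) = 5² = 25)
s(J) = 2*J/(9 + J) (s(J) = (J + J)/(J + 9) = (2*J)/(9 + J) = 2*J/(9 + J))
(3 + s(B(-2)))² = (3 + 2*25/(9 + 25))² = (3 + 2*25/34)² = (3 + 2*25*(1/34))² = (3 + 25/17)² = (76/17)² = 5776/289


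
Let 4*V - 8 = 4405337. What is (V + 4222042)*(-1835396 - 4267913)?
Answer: -129960889534517/4 ≈ -3.2490e+13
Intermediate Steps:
V = 4405345/4 (V = 2 + (¼)*4405337 = 2 + 4405337/4 = 4405345/4 ≈ 1.1013e+6)
(V + 4222042)*(-1835396 - 4267913) = (4405345/4 + 4222042)*(-1835396 - 4267913) = (21293513/4)*(-6103309) = -129960889534517/4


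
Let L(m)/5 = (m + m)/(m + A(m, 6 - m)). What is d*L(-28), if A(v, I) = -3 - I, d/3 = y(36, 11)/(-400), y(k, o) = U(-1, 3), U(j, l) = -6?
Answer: 63/325 ≈ 0.19385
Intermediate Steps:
y(k, o) = -6
d = 9/200 (d = 3*(-6/(-400)) = 3*(-6*(-1/400)) = 3*(3/200) = 9/200 ≈ 0.045000)
L(m) = 10*m/(-9 + 2*m) (L(m) = 5*((m + m)/(m + (-3 - (6 - m)))) = 5*((2*m)/(m + (-3 + (-6 + m)))) = 5*((2*m)/(m + (-9 + m))) = 5*((2*m)/(-9 + 2*m)) = 5*(2*m/(-9 + 2*m)) = 10*m/(-9 + 2*m))
d*L(-28) = 9*(10*(-28)/(-9 + 2*(-28)))/200 = 9*(10*(-28)/(-9 - 56))/200 = 9*(10*(-28)/(-65))/200 = 9*(10*(-28)*(-1/65))/200 = (9/200)*(56/13) = 63/325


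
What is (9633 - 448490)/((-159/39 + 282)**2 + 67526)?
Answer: -74166833/24465663 ≈ -3.0315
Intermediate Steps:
(9633 - 448490)/((-159/39 + 282)**2 + 67526) = -438857/((-159*1/39 + 282)**2 + 67526) = -438857/((-53/13 + 282)**2 + 67526) = -438857/((3613/13)**2 + 67526) = -438857/(13053769/169 + 67526) = -438857/24465663/169 = -438857*169/24465663 = -74166833/24465663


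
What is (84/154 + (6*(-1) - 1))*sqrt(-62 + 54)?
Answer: -142*I*sqrt(2)/11 ≈ -18.256*I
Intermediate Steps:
(84/154 + (6*(-1) - 1))*sqrt(-62 + 54) = (84*(1/154) + (-6 - 1))*sqrt(-8) = (6/11 - 7)*(2*I*sqrt(2)) = -142*I*sqrt(2)/11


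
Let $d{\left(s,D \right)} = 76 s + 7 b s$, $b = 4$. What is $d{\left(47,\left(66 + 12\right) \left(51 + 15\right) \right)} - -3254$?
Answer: $8142$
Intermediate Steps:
$d{\left(s,D \right)} = 104 s$ ($d{\left(s,D \right)} = 76 s + 7 \cdot 4 s = 76 s + 28 s = 104 s$)
$d{\left(47,\left(66 + 12\right) \left(51 + 15\right) \right)} - -3254 = 104 \cdot 47 - -3254 = 4888 + 3254 = 8142$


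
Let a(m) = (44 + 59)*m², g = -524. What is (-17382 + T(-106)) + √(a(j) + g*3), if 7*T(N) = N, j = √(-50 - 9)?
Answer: -121780/7 + I*√7649 ≈ -17397.0 + 87.459*I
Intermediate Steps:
j = I*√59 (j = √(-59) = I*√59 ≈ 7.6811*I)
T(N) = N/7
a(m) = 103*m²
(-17382 + T(-106)) + √(a(j) + g*3) = (-17382 + (⅐)*(-106)) + √(103*(I*√59)² - 524*3) = (-17382 - 106/7) + √(103*(-59) - 1572) = -121780/7 + √(-6077 - 1572) = -121780/7 + √(-7649) = -121780/7 + I*√7649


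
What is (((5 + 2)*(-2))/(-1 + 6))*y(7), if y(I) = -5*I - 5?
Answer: 112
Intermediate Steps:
y(I) = -5 - 5*I
(((5 + 2)*(-2))/(-1 + 6))*y(7) = (((5 + 2)*(-2))/(-1 + 6))*(-5 - 5*7) = ((7*(-2))/5)*(-5 - 35) = ((1/5)*(-14))*(-40) = -14/5*(-40) = 112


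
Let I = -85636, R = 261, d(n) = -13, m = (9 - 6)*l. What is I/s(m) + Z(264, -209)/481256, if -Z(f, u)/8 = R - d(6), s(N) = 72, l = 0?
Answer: -1287906145/1082826 ≈ -1189.4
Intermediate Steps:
m = 0 (m = (9 - 6)*0 = 3*0 = 0)
Z(f, u) = -2192 (Z(f, u) = -8*(261 - 1*(-13)) = -8*(261 + 13) = -8*274 = -2192)
I/s(m) + Z(264, -209)/481256 = -85636/72 - 2192/481256 = -85636*1/72 - 2192*1/481256 = -21409/18 - 274/60157 = -1287906145/1082826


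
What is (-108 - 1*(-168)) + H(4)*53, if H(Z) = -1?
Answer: 7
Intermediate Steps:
(-108 - 1*(-168)) + H(4)*53 = (-108 - 1*(-168)) - 1*53 = (-108 + 168) - 53 = 60 - 53 = 7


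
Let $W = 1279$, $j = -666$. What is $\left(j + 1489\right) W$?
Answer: $1052617$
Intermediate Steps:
$\left(j + 1489\right) W = \left(-666 + 1489\right) 1279 = 823 \cdot 1279 = 1052617$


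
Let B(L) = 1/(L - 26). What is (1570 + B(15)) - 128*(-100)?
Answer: 158069/11 ≈ 14370.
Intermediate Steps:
B(L) = 1/(-26 + L)
(1570 + B(15)) - 128*(-100) = (1570 + 1/(-26 + 15)) - 128*(-100) = (1570 + 1/(-11)) + 12800 = (1570 - 1/11) + 12800 = 17269/11 + 12800 = 158069/11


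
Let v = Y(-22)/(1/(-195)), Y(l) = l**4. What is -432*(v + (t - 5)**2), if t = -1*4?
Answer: 19733690448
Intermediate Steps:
t = -4
v = -45679920 (v = (-22)**4/(1/(-195)) = 234256/(-1/195) = 234256*(-195) = -45679920)
-432*(v + (t - 5)**2) = -432*(-45679920 + (-4 - 5)**2) = -432*(-45679920 + (-9)**2) = -432*(-45679920 + 81) = -432*(-45679839) = 19733690448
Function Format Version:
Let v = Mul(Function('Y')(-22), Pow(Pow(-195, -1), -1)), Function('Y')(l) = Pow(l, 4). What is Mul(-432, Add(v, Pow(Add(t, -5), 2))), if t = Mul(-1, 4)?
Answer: 19733690448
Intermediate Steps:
t = -4
v = -45679920 (v = Mul(Pow(-22, 4), Pow(Pow(-195, -1), -1)) = Mul(234256, Pow(Rational(-1, 195), -1)) = Mul(234256, -195) = -45679920)
Mul(-432, Add(v, Pow(Add(t, -5), 2))) = Mul(-432, Add(-45679920, Pow(Add(-4, -5), 2))) = Mul(-432, Add(-45679920, Pow(-9, 2))) = Mul(-432, Add(-45679920, 81)) = Mul(-432, -45679839) = 19733690448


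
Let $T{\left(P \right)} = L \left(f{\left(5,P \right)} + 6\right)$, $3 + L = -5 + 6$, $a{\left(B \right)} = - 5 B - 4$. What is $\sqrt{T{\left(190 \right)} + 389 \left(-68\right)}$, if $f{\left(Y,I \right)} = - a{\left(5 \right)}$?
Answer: $i \sqrt{26522} \approx 162.86 i$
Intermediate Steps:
$a{\left(B \right)} = -4 - 5 B$
$f{\left(Y,I \right)} = 29$ ($f{\left(Y,I \right)} = - (-4 - 25) = \left(-1\right) \left(-29\right) = 29$)
$L = -2$ ($L = -3 + \left(-5 + 6\right) = -3 + 1 = -2$)
$T{\left(P \right)} = -70$ ($T{\left(P \right)} = - 2 \left(29 + 6\right) = \left(-2\right) 35 = -70$)
$\sqrt{T{\left(190 \right)} + 389 \left(-68\right)} = \sqrt{-70 + 389 \left(-68\right)} = \sqrt{-70 - 26452} = \sqrt{-26522} = i \sqrt{26522}$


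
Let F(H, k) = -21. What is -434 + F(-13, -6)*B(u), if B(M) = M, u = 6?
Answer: -560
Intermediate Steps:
-434 + F(-13, -6)*B(u) = -434 - 21*6 = -434 - 126 = -560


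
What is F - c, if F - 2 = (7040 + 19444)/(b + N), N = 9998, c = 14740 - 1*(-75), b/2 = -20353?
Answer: -37908674/2559 ≈ -14814.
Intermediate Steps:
b = -40706 (b = 2*(-20353) = -40706)
c = 14815 (c = 14740 + 75 = 14815)
F = 2911/2559 (F = 2 + (7040 + 19444)/(-40706 + 9998) = 2 + 26484/(-30708) = 2 + 26484*(-1/30708) = 2 - 2207/2559 = 2911/2559 ≈ 1.1376)
F - c = 2911/2559 - 1*14815 = 2911/2559 - 14815 = -37908674/2559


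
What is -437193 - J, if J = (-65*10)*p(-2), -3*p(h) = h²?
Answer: -1314179/3 ≈ -4.3806e+5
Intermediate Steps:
p(h) = -h²/3
J = 2600/3 (J = (-65*10)*(-⅓*(-2)²) = -(-650)*4/3 = -650*(-4/3) = 2600/3 ≈ 866.67)
-437193 - J = -437193 - 1*2600/3 = -437193 - 2600/3 = -1314179/3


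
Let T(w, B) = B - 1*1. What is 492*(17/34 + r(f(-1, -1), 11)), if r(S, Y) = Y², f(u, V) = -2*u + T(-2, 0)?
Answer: 59778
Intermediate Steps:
T(w, B) = -1 + B (T(w, B) = B - 1 = -1 + B)
f(u, V) = -1 - 2*u (f(u, V) = -2*u + (-1 + 0) = -2*u - 1 = -1 - 2*u)
492*(17/34 + r(f(-1, -1), 11)) = 492*(17/34 + 11²) = 492*(17*(1/34) + 121) = 492*(½ + 121) = 492*(243/2) = 59778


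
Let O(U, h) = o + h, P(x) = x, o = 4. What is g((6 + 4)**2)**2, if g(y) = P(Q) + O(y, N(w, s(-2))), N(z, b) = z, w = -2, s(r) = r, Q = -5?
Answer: 9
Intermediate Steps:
O(U, h) = 4 + h
g(y) = -3 (g(y) = -5 + (4 - 2) = -5 + 2 = -3)
g((6 + 4)**2)**2 = (-3)**2 = 9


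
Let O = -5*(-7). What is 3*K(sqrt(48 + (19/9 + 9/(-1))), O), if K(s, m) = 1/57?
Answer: 1/19 ≈ 0.052632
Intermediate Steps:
O = 35
K(s, m) = 1/57
3*K(sqrt(48 + (19/9 + 9/(-1))), O) = 3*(1/57) = 1/19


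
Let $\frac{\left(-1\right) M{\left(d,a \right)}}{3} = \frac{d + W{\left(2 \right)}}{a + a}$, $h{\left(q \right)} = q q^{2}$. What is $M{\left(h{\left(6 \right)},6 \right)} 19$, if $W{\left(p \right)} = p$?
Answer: $- \frac{2071}{2} \approx -1035.5$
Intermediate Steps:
$h{\left(q \right)} = q^{3}$
$M{\left(d,a \right)} = - \frac{3 \left(2 + d\right)}{2 a}$ ($M{\left(d,a \right)} = - 3 \frac{d + 2}{a + a} = - 3 \frac{2 + d}{2 a} = - \frac{3 \left(2 + d\right)}{2 a}$)
$M{\left(h{\left(6 \right)},6 \right)} 19 = \frac{3 \left(-2 - 6^{3}\right)}{2 \cdot 6} \cdot 19 = \frac{3}{2} \cdot \frac{1}{6} \left(-2 - 216\right) 19 = \frac{3}{2} \cdot \frac{1}{6} \left(-218\right) 19 = \left(- \frac{109}{2}\right) 19 = - \frac{2071}{2}$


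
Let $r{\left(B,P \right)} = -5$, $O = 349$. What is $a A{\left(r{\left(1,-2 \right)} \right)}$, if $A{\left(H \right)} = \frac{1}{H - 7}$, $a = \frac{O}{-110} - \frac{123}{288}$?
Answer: $\frac{19007}{63360} \approx 0.29998$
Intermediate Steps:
$a = - \frac{19007}{5280}$ ($a = \frac{349}{-110} - \frac{123}{288} = 349 \left(- \frac{1}{110}\right) - \frac{41}{96} = - \frac{349}{110} - \frac{41}{96} = - \frac{19007}{5280} \approx -3.5998$)
$A{\left(H \right)} = \frac{1}{-7 + H}$
$a A{\left(r{\left(1,-2 \right)} \right)} = - \frac{19007}{5280 \left(-7 - 5\right)} = - \frac{19007}{5280 \left(-12\right)} = \left(- \frac{19007}{5280}\right) \left(- \frac{1}{12}\right) = \frac{19007}{63360}$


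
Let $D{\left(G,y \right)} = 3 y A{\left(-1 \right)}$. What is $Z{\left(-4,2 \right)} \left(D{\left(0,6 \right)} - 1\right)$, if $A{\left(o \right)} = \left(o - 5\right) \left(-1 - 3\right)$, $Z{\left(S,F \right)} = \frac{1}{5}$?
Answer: $\frac{431}{5} \approx 86.2$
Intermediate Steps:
$Z{\left(S,F \right)} = \frac{1}{5}$
$A{\left(o \right)} = 20 - 4 o$ ($A{\left(o \right)} = \left(-5 + o\right) \left(-4\right) = 20 - 4 o$)
$D{\left(G,y \right)} = 72 y$ ($D{\left(G,y \right)} = 3 y \left(20 - -4\right) = 3 y \left(20 + 4\right) = 3 y 24 = 72 y$)
$Z{\left(-4,2 \right)} \left(D{\left(0,6 \right)} - 1\right) = \frac{72 \cdot 6 - 1}{5} = \frac{432 - 1}{5} = \frac{1}{5} \cdot 431 = \frac{431}{5}$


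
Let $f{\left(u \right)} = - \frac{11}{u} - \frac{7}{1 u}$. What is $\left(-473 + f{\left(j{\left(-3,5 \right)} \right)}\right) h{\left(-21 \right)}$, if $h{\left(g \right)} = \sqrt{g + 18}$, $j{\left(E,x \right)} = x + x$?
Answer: $- \frac{2374 i \sqrt{3}}{5} \approx - 822.38 i$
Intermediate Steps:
$j{\left(E,x \right)} = 2 x$
$h{\left(g \right)} = \sqrt{18 + g}$
$f{\left(u \right)} = - \frac{18}{u}$ ($f{\left(u \right)} = - \frac{11}{u} - \frac{7}{u} = - \frac{18}{u}$)
$\left(-473 + f{\left(j{\left(-3,5 \right)} \right)}\right) h{\left(-21 \right)} = \left(-473 - \frac{18}{2 \cdot 5}\right) \sqrt{18 - 21} = \left(-473 - \frac{18}{10}\right) \sqrt{-3} = \left(-473 - \frac{9}{5}\right) i \sqrt{3} = - \frac{2374 i \sqrt{3}}{5}$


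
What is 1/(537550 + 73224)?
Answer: 1/610774 ≈ 1.6373e-6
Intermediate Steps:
1/(537550 + 73224) = 1/610774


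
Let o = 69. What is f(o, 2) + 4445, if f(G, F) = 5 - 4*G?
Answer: 4174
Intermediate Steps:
f(o, 2) + 4445 = (5 - 4*69) + 4445 = (5 - 276) + 4445 = -271 + 4445 = 4174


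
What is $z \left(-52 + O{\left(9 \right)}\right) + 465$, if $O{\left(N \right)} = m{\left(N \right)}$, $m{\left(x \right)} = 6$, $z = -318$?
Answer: $15093$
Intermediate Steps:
$O{\left(N \right)} = 6$
$z \left(-52 + O{\left(9 \right)}\right) + 465 = - 318 \left(-52 + 6\right) + 465 = \left(-318\right) \left(-46\right) + 465 = 14628 + 465 = 15093$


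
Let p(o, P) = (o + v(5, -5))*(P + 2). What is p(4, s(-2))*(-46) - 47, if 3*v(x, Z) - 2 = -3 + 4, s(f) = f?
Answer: -47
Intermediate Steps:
v(x, Z) = 1 (v(x, Z) = 2/3 + (-3 + 4)/3 = 2/3 + (1/3)*1 = 2/3 + 1/3 = 1)
p(o, P) = (1 + o)*(2 + P) (p(o, P) = (o + 1)*(P + 2) = (1 + o)*(2 + P))
p(4, s(-2))*(-46) - 47 = (2 - 2 + 2*4 - 2*4)*(-46) - 47 = (2 - 2 + 8 - 8)*(-46) - 47 = 0*(-46) - 47 = 0 - 47 = -47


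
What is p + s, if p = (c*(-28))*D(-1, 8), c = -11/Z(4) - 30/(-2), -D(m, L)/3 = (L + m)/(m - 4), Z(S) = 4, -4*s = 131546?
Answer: -343271/10 ≈ -34327.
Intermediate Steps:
s = -65773/2 (s = -¼*131546 = -65773/2 ≈ -32887.)
D(m, L) = -3*(L + m)/(-4 + m) (D(m, L) = -3*(L + m)/(m - 4) = -3*(L + m)/(-4 + m))
c = 49/4 (c = -11/4 - 30/(-2) = -11*¼ - 30*(-½) = -11/4 + 15 = 49/4 ≈ 12.250)
p = -7203/5 (p = ((49/4)*(-28))*(3*(-1*8 - 1*(-1))/(-4 - 1)) = -1029*(-8 + 1)/(-5) = -1029*(-1)*(-7)/5 = -343*21/5 = -7203/5 ≈ -1440.6)
p + s = -7203/5 - 65773/2 = -343271/10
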